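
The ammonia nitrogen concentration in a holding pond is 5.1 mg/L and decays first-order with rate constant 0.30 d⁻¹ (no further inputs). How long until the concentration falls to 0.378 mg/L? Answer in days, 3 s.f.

t = ln(C₀/C)/k = ln(5.1/0.378)/0.30 = 2.602/0.30 = 8.674 d.

8.67 d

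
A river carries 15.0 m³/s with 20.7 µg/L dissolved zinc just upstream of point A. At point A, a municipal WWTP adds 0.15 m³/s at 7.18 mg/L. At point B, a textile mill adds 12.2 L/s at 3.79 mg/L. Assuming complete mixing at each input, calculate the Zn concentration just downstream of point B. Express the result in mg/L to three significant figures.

20.7 µg/L = 0.0207 mg/L.
After input A: C = (15·0.0207 + 0.15·7.18) / 15.15 = 0.09158 mg/L.
12.2 L/s = 0.0122 m³/s.
After input B: C = (15.15·0.09158 + 0.0122·3.79) / 15.16 = 0.09456 mg/L.

0.0946 mg/L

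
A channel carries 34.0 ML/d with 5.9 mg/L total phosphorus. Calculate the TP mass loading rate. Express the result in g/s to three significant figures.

2.32 g/s

34.0 ML/d = 0.3935 m³/s.
Mass flux = Q·C = 0.3935 m³/s × 5.9 g/m³ = 2.322 g/s.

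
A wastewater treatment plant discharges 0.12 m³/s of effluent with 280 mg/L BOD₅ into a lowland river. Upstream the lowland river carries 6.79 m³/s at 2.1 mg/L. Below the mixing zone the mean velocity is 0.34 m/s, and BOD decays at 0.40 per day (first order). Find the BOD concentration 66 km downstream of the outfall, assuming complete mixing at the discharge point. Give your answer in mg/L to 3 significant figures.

2.82 mg/L

After complete mixing, C₀ = (0.12·280 + 6.79·2.1) / 6.91 = 6.926 mg/L.
Travel time t = 6.6e+04 m / 0.34 m/s = 1.941e+05 s = 2.247 d.
C = 6.926·exp(−0.40·2.247) = 6.926·0.4071 = 2.82 mg/L.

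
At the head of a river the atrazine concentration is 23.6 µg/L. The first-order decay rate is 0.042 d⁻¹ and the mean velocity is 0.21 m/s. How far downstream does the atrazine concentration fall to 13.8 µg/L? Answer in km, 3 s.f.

From C = C₀·e^(−kt), t = ln(C₀/C)/k = ln(23.6/13.8)/0.042 = 0.5366/0.042 = 12.78 d.
Distance = v·t = 0.21 m/s × 1.104e+06 s = 2.318e+05 m = 231.8 km.

232 km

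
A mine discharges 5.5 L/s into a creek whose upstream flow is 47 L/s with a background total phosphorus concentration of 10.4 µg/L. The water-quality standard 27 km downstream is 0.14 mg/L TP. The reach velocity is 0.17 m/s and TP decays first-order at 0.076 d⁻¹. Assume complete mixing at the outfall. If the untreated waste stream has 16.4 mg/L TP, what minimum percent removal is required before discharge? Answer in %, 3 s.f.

91.2 %

5.5 L/s = 0.0055 m³/s.
47 L/s = 0.047 m³/s.
10.4 µg/L = 0.0104 mg/L.
Travel time to the compliance point: t = 2.7e+04/0.17 = 1.588e+05 s = 1.838 d; decay factor exp(−0.076·1.838) = 0.8696.
So the concentration just after mixing may be at most 0.14/0.8696 = 0.161 mg/L.
Mass balance: 0.161·0.0525 = 0.0055·Cₑ + 0.047·0.0104.
Cₑ = (0.008452 − 0.0004888) / 0.0055 = 1.448 mg/L.
Required removal = 1 − 1.448/16.4 = 91.17 %.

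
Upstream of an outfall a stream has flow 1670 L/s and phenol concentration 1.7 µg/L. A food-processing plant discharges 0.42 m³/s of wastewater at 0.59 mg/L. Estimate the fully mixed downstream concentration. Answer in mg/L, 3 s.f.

0.120 mg/L

1670 L/s = 1.67 m³/s.
1.7 µg/L = 0.0017 mg/L.
By mass balance at complete mixing, C = (0.42·0.59 + 1.67·0.0017) / (0.42 + 1.67) = 0.2506/2.09 = 0.1199 mg/L.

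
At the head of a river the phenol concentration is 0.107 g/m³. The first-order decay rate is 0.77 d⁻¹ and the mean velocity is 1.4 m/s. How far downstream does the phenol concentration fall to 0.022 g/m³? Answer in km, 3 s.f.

248 km

From C = C₀·e^(−kt), t = ln(C₀/C)/k = ln(0.107/0.022)/0.77 = 1.582/0.77 = 2.054 d.
Distance = v·t = 1.4 m/s × 1.775e+05 s = 2.485e+05 m = 248.5 km.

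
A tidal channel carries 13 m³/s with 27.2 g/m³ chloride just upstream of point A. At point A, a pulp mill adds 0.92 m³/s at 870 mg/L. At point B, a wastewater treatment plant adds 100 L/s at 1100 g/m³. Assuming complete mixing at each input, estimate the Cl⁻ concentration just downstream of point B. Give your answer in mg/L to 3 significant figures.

After input A: C = (13·27.2 + 0.92·870) / 13.92 = 82.9 mg/L.
100 L/s = 0.1 m³/s.
After input B: C = (13.92·82.9 + 0.1·1100) / 14.02 = 90.16 mg/L.

90.2 mg/L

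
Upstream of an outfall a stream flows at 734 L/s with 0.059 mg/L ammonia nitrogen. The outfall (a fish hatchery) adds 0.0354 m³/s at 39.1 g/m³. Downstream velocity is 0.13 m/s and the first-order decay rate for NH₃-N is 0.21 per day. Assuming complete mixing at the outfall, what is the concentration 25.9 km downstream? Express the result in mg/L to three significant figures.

1.14 mg/L

734 L/s = 0.734 m³/s.
After complete mixing, C₀ = (0.0354·39.1 + 0.734·0.059) / 0.7694 = 1.855 mg/L.
Travel time t = 2.59e+04 m / 0.13 m/s = 1.992e+05 s = 2.306 d.
C = 1.855·exp(−0.21·2.306) = 1.855·0.6162 = 1.143 mg/L.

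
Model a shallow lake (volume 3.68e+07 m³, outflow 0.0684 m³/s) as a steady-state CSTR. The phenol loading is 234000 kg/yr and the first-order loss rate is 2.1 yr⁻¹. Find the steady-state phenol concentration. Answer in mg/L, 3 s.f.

2.95 mg/L

Outflow Q = 0.0684 m³/s × 3.156e+07 s/yr = 2.159e+06 m³/yr.
Steady-state CSTR mass balance: W = Q·C + k·V·C, so C = W/(Q + kV).
Q + kV = 2.159e+06 + 2.1·3.68e+07 = 7.944e+07 m³/yr.
C = 234000/7.944e+07 = 0.002946 kg/m³ = 2.946 mg/L.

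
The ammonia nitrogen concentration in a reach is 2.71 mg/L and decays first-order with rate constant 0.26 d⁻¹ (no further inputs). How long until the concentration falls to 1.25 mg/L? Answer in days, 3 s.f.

t = ln(C₀/C)/k = ln(2.71/1.25)/0.26 = 0.7738/0.26 = 2.976 d.

2.98 d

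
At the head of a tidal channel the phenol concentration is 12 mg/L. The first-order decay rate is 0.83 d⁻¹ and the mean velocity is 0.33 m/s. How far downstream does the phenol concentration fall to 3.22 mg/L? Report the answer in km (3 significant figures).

From C = C₀·e^(−kt), t = ln(C₀/C)/k = ln(12/3.22)/0.83 = 1.316/0.83 = 1.585 d.
Distance = v·t = 0.33 m/s × 1.369e+05 s = 4.519e+04 m = 45.19 km.

45.2 km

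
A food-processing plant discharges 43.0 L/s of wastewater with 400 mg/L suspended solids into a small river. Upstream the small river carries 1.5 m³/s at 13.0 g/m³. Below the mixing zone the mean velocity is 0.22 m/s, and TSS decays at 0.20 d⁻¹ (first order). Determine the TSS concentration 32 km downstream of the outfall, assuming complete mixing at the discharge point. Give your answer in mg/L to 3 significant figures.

17.0 mg/L

43.0 L/s = 0.043 m³/s.
After complete mixing, C₀ = (0.043·400 + 1.5·13) / 1.543 = 23.78 mg/L.
Travel time t = 3.2e+04 m / 0.22 m/s = 1.455e+05 s = 1.684 d.
C = 23.78·exp(−0.20·1.684) = 23.78·0.7141 = 16.99 mg/L.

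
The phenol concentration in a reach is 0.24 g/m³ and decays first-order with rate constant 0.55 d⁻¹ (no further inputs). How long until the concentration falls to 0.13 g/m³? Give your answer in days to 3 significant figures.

t = ln(C₀/C)/k = ln(0.24/0.13)/0.55 = 0.6131/0.55 = 1.115 d.

1.11 d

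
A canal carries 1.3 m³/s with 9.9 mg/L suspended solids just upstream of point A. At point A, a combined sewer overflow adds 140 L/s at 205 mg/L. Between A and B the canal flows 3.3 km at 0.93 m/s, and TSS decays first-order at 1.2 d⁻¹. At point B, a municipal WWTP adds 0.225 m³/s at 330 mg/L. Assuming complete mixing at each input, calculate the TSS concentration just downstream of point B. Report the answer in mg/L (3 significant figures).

140 L/s = 0.14 m³/s.
After input A: C = (1.3·9.9 + 0.14·205) / 1.44 = 28.87 mg/L.
Over the 3.3 km reach to input B (t = 3548 s = 0.04107 d), decay gives C = 28.87·exp(−1.2·0.04107) = 27.48 mg/L.
After input B: C = (1.44·27.48 + 0.225·330) / 1.665 = 68.36 mg/L.

68.4 mg/L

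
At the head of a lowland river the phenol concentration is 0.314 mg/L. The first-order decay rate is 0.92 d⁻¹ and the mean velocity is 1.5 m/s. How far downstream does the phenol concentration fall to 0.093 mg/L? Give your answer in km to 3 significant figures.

171 km

From C = C₀·e^(−kt), t = ln(C₀/C)/k = ln(0.314/0.093)/0.92 = 1.217/0.92 = 1.323 d.
Distance = v·t = 1.5 m/s × 1.143e+05 s = 1.714e+05 m = 171.4 km.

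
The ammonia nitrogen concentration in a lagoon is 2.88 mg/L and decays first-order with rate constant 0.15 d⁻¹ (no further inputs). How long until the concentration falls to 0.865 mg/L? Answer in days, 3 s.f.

t = ln(C₀/C)/k = ln(2.88/0.865)/0.15 = 1.203/0.15 = 8.019 d.

8.02 d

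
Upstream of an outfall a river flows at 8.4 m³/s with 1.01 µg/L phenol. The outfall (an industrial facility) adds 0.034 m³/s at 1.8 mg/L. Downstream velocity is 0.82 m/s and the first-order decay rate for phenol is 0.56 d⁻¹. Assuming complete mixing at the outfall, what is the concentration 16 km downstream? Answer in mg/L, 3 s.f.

0.00728 mg/L

1.01 µg/L = 0.00101 mg/L.
After complete mixing, C₀ = (0.034·1.8 + 8.4·0.00101) / 8.434 = 0.008262 mg/L.
Travel time t = 1.6e+04 m / 0.82 m/s = 1.951e+04 s = 0.2258 d.
C = 0.008262·exp(−0.56·0.2258) = 0.008262·0.8812 = 0.007281 mg/L.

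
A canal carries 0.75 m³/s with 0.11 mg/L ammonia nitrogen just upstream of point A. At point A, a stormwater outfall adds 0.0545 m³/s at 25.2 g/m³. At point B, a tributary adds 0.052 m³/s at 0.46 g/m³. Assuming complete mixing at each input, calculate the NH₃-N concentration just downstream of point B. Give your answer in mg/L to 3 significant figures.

1.73 mg/L

After input A: C = (0.75·0.11 + 0.0545·25.2) / 0.8045 = 1.81 mg/L.
After input B: C = (0.8045·1.81 + 0.052·0.46) / 0.8565 = 1.728 mg/L.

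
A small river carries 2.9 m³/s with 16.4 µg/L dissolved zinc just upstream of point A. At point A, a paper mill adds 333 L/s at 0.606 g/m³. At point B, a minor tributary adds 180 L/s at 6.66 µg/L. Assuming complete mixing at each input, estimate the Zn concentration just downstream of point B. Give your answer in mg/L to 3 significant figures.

16.4 µg/L = 0.0164 mg/L.
333 L/s = 0.333 m³/s.
After input A: C = (2.9·0.0164 + 0.333·0.606) / 3.233 = 0.07713 mg/L.
180 L/s = 0.18 m³/s.
6.66 µg/L = 0.00666 mg/L.
After input B: C = (3.233·0.07713 + 0.18·0.00666) / 3.413 = 0.07341 mg/L.

0.0734 mg/L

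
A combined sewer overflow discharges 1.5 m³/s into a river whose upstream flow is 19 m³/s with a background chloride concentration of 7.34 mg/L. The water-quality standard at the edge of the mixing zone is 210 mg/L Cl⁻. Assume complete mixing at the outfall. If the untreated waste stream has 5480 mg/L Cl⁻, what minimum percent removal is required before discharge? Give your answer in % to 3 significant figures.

Mass balance: 210·20.5 = 1.5·Cₑ + 19·7.34.
Cₑ = (4305 − 139.5) / 1.5 = 2777 mg/L.
Required removal = 1 − 2777/5480 = 49.32 %.

49.3 %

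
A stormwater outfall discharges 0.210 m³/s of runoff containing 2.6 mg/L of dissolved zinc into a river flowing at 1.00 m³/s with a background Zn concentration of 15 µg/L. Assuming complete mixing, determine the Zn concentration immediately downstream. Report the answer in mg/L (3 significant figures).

15 µg/L = 0.015 mg/L.
Flow-weighted mixing gives C = (0.21·2.6 + 1·0.015) / (0.21 + 1) = 0.561/1.21 = 0.4636 mg/L.

0.464 mg/L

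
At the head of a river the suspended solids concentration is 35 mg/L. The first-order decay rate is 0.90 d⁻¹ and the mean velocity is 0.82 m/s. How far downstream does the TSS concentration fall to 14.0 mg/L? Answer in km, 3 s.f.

72.1 km

From C = C₀·e^(−kt), t = ln(C₀/C)/k = ln(35/14.0)/0.90 = 0.9163/0.90 = 1.018 d.
Distance = v·t = 0.82 m/s × 8.796e+04 s = 7.213e+04 m = 72.13 km.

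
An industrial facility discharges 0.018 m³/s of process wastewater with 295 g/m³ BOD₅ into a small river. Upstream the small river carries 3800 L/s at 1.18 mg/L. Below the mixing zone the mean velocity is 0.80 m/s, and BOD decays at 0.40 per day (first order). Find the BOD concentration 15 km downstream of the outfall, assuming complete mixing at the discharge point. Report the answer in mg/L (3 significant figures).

3800 L/s = 3.8 m³/s.
After complete mixing, C₀ = (0.018·295 + 3.8·1.18) / 3.818 = 2.565 mg/L.
Travel time t = 1.5e+04 m / 0.80 m/s = 1.875e+04 s = 0.217 d.
C = 2.565·exp(−0.40·0.217) = 2.565·0.9169 = 2.352 mg/L.

2.35 mg/L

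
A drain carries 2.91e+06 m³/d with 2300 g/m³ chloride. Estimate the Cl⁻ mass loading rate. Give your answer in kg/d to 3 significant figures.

2.91e+06 m³/d = 33.68 m³/s.
Mass flux = Q·C = 33.68 m³/s × 2300 g/m³ = 7.747e+04 g/s.
= 7.747e+04 g/s × 86.4 = 6.693e+06 kg/d.

6.69e+06 kg/d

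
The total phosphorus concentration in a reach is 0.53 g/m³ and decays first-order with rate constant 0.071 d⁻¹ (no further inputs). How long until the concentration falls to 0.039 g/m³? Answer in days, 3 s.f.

t = ln(C₀/C)/k = ln(0.53/0.039)/0.071 = 2.609/0.071 = 36.75 d.

36.8 d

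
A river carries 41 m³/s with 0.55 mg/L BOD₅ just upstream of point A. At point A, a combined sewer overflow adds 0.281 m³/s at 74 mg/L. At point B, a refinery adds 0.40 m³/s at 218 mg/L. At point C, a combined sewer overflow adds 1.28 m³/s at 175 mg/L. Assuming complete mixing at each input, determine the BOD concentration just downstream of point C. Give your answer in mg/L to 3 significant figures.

After input A: C = (41·0.55 + 0.281·74) / 41.28 = 1.05 mg/L.
After input B: C = (41.28·1.05 + 0.4·218) / 41.68 = 3.132 mg/L.
After input C: C = (41.68·3.132 + 1.28·175) / 42.96 = 8.253 mg/L.

8.25 mg/L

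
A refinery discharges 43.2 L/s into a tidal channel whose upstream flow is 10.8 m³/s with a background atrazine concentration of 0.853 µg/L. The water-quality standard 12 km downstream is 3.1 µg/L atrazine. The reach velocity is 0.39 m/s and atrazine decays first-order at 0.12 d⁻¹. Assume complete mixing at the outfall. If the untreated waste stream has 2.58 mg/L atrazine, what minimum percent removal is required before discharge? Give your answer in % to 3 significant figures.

76.8 %

43.2 L/s = 0.0432 m³/s.
0.853 µg/L = 0.000853 mg/L.
3.1 µg/L = 0.0031 mg/L.
Travel time to the compliance point: t = 1.2e+04/0.39 = 3.077e+04 s = 0.3561 d; decay factor exp(−0.12·0.3561) = 0.9582.
So the concentration just after mixing may be at most 0.0031/0.9582 = 0.003235 mg/L.
Mass balance: 0.003235·10.84 = 0.0432·Cₑ + 10.8·0.000853.
Cₑ = (0.03508 − 0.009212) / 0.0432 = 0.5988 mg/L.
Required removal = 1 − 0.5988/2.58 = 76.79 %.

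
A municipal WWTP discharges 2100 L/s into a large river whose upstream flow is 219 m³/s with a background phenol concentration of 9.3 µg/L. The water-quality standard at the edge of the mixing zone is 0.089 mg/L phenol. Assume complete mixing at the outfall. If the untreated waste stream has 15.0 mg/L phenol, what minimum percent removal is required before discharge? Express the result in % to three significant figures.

2100 L/s = 2.1 m³/s.
9.3 µg/L = 0.0093 mg/L.
Mass balance: 0.089·221.1 = 2.1·Cₑ + 219·0.0093.
Cₑ = (19.68 − 2.037) / 2.1 = 8.401 mg/L.
Required removal = 1 − 8.401/15.0 = 44 %.

44.0 %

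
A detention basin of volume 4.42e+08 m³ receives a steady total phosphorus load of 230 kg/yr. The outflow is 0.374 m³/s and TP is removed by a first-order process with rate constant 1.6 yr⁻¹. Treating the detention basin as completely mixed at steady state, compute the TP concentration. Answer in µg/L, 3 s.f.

0.320 µg/L

Outflow Q = 0.374 m³/s × 3.156e+07 s/yr = 1.18e+07 m³/yr.
Steady-state CSTR mass balance: W = Q·C + k·V·C, so C = W/(Q + kV).
Q + kV = 1.18e+07 + 1.6·4.42e+08 = 7.19e+08 m³/yr.
C = 230/7.19e+08 = 3.199e-07 kg/m³ = 0.0003199 mg/L = 0.3199 µg/L.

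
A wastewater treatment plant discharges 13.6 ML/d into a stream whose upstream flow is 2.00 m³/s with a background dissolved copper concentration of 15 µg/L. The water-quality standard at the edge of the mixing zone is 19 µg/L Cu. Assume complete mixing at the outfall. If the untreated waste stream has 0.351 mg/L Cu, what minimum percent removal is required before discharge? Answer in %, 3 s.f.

80.1 %

13.6 ML/d = 0.1574 m³/s.
15 µg/L = 0.015 mg/L.
19 µg/L = 0.019 mg/L.
Mass balance: 0.019·2.157 = 0.1574·Cₑ + 2·0.015.
Cₑ = (0.04099 − 0.03) / 0.1574 = 0.06982 mg/L.
Required removal = 1 − 0.06982/0.351 = 80.11 %.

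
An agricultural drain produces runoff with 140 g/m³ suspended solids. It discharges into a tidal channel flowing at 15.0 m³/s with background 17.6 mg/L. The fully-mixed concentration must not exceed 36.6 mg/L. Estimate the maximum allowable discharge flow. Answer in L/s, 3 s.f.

Mass balance at complete mixing: C_std·(Q_w + Q_r) = Q_w·C_e + Q_r·C_b.
Rearranging, Q_w = Q_r·(C_std − C_b)/(C_e − C_std) = 15.0·(36.6 − 17.6) / (140 − 36.6) = 2.756 m³/s.
= 2756 L/s.

2760 L/s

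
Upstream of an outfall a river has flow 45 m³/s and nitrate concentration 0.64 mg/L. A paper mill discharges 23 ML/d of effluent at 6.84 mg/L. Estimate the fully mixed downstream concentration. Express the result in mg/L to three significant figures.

23 ML/d = 0.2662 m³/s.
Conservation of mass across the mixing zone: C = (0.2662·6.84 + 45·0.64) / (0.2662 + 45) = 30.62/45.27 = 0.6765 mg/L.

0.676 mg/L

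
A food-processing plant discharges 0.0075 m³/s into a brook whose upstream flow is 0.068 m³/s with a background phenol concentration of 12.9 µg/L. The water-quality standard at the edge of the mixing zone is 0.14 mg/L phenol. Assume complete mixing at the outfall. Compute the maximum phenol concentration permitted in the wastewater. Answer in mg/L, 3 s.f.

12.9 µg/L = 0.0129 mg/L.
Mass balance: 0.14·0.0755 = 0.0075·Cₑ + 0.068·0.0129.
Cₑ = (0.01057 − 0.0008772) / 0.0075 = 1.292 mg/L.

1.29 mg/L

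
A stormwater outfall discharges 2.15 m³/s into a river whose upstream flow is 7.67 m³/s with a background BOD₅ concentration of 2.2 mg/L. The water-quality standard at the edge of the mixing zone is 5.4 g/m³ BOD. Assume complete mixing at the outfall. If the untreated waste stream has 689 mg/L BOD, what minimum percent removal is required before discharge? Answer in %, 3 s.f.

Mass balance: 5.4·9.82 = 2.15·Cₑ + 7.67·2.2.
Cₑ = (53.03 − 16.87) / 2.15 = 16.82 mg/L.
Required removal = 1 − 16.82/689 = 97.56 %.

97.6 %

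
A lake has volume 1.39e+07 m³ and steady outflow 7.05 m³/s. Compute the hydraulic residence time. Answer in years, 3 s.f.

Q = 7.05 m³/s × 3.156e+07 s/yr = 2.225e+08 m³/yr.
Hydraulic residence time τ = V/Q = 1.39e+07/2.225e+08 = 0.06248 yr.

0.0625 yr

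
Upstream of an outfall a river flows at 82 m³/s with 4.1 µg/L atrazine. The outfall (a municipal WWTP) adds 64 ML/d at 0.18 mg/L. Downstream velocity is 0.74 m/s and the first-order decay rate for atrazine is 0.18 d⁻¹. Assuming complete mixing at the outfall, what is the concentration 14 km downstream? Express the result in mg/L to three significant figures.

0.00546 mg/L

64 ML/d = 0.7407 m³/s.
4.1 µg/L = 0.0041 mg/L.
After complete mixing, C₀ = (0.7407·0.18 + 82·0.0041) / 82.74 = 0.005675 mg/L.
Travel time t = 1.4e+04 m / 0.74 m/s = 1.892e+04 s = 0.219 d.
C = 0.005675·exp(−0.18·0.219) = 0.005675·0.9614 = 0.005455 mg/L.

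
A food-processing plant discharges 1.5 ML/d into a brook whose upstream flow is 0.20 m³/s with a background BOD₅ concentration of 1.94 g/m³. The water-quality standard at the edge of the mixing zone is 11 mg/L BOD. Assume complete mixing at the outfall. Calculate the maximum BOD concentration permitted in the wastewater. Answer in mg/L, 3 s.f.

1.5 ML/d = 0.01736 m³/s.
Mass balance: 11·0.2174 = 0.01736·Cₑ + 0.2·1.94.
Cₑ = (2.391 − 0.388) / 0.01736 = 115.4 mg/L.

115 mg/L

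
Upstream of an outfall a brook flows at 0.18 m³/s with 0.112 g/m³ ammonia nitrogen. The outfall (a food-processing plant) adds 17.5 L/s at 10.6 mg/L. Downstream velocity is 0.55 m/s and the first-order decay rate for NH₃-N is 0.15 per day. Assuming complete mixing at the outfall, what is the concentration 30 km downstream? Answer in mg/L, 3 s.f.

17.5 L/s = 0.0175 m³/s.
After complete mixing, C₀ = (0.0175·10.6 + 0.18·0.112) / 0.1975 = 1.041 mg/L.
Travel time t = 3e+04 m / 0.55 m/s = 5.455e+04 s = 0.6313 d.
C = 1.041·exp(−0.15·0.6313) = 1.041·0.9096 = 0.9472 mg/L.

0.947 mg/L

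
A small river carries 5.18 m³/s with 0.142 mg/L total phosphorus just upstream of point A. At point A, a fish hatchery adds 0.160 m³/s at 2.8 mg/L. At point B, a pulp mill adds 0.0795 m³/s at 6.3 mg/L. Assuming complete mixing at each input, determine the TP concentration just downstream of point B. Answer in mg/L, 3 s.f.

After input A: C = (5.18·0.142 + 0.16·2.8) / 5.34 = 0.2216 mg/L.
After input B: C = (5.34·0.2216 + 0.0795·6.3) / 5.42 = 0.3108 mg/L.

0.311 mg/L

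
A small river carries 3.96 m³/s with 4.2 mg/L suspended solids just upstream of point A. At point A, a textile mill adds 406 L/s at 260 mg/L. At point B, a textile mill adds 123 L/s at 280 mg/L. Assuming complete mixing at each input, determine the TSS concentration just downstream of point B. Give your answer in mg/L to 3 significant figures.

34.9 mg/L

406 L/s = 0.406 m³/s.
After input A: C = (3.96·4.2 + 0.406·260) / 4.366 = 27.99 mg/L.
123 L/s = 0.123 m³/s.
After input B: C = (4.366·27.99 + 0.123·280) / 4.489 = 34.89 mg/L.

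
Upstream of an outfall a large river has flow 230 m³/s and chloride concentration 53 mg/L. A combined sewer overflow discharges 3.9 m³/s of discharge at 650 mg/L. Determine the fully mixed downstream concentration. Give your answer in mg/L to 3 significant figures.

Conservation of mass across the mixing zone: C = (3.9·650 + 230·53) / (3.9 + 230) = 1.472e+04/233.9 = 62.95 mg/L.

63.0 mg/L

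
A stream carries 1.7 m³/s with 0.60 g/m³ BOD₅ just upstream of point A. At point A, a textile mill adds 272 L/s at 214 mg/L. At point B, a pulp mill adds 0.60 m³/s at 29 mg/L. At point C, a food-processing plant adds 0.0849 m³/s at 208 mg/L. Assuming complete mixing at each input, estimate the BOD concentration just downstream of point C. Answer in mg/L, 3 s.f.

35.5 mg/L

272 L/s = 0.272 m³/s.
After input A: C = (1.7·0.6 + 0.272·214) / 1.972 = 30.03 mg/L.
After input B: C = (1.972·30.03 + 0.6·29) / 2.572 = 29.79 mg/L.
After input C: C = (2.572·29.79 + 0.0849·208) / 2.657 = 35.49 mg/L.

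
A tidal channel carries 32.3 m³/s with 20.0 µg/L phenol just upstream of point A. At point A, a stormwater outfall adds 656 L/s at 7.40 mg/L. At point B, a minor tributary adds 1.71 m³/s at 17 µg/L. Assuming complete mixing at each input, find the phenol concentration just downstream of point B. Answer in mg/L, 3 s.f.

0.160 mg/L

20.0 µg/L = 0.02 mg/L.
656 L/s = 0.656 m³/s.
After input A: C = (32.3·0.02 + 0.656·7.4) / 32.96 = 0.1669 mg/L.
17 µg/L = 0.017 mg/L.
After input B: C = (32.96·0.1669 + 1.71·0.017) / 34.67 = 0.1595 mg/L.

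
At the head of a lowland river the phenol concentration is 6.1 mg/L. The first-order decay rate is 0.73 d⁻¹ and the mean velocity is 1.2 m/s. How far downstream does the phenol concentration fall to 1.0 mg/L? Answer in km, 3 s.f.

From C = C₀·e^(−kt), t = ln(C₀/C)/k = ln(6.1/1.0)/0.73 = 1.808/0.73 = 2.477 d.
Distance = v·t = 1.2 m/s × 2.14e+05 s = 2.568e+05 m = 256.8 km.

257 km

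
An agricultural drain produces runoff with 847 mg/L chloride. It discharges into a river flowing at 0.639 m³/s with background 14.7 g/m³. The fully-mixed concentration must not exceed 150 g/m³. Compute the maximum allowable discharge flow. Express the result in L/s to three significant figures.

124 L/s

Mass balance at complete mixing: C_std·(Q_w + Q_r) = Q_w·C_e + Q_r·C_b.
Rearranging, Q_w = Q_r·(C_std − C_b)/(C_e − C_std) = 0.639·(150 − 14.7) / (847 − 150) = 0.124 m³/s.
= 124 L/s.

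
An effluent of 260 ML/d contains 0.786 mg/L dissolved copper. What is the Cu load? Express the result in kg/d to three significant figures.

204 kg/d

260 ML/d = 3.009 m³/s.
Mass flux = Q·C = 3.009 m³/s × 0.786 g/m³ = 2.365 g/s.
= 2.365 g/s × 86.4 = 204.4 kg/d.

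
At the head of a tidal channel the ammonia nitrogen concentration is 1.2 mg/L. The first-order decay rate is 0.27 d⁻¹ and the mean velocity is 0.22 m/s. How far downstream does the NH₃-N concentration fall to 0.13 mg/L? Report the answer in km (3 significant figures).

156 km

From C = C₀·e^(−kt), t = ln(C₀/C)/k = ln(1.2/0.13)/0.27 = 2.223/0.27 = 8.232 d.
Distance = v·t = 0.22 m/s × 7.112e+05 s = 1.565e+05 m = 156.5 km.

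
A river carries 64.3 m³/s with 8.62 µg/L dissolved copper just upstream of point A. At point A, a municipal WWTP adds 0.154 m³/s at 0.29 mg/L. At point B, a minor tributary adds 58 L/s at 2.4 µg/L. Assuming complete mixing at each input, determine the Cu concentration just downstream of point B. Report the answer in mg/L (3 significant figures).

8.62 µg/L = 0.00862 mg/L.
After input A: C = (64.3·0.00862 + 0.154·0.29) / 64.45 = 0.009292 mg/L.
58 L/s = 0.058 m³/s.
2.4 µg/L = 0.0024 mg/L.
After input B: C = (64.45·0.009292 + 0.058·0.0024) / 64.51 = 0.009286 mg/L.

0.00929 mg/L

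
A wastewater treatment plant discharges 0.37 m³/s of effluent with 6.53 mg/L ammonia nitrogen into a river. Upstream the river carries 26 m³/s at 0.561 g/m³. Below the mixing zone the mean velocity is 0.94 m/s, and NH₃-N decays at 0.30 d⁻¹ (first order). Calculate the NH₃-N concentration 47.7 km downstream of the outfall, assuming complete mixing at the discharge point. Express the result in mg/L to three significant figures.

After complete mixing, C₀ = (0.37·6.53 + 26·0.561) / 26.37 = 0.6448 mg/L.
Travel time t = 4.77e+04 m / 0.94 m/s = 5.074e+04 s = 0.5873 d.
C = 0.6448·exp(−0.30·0.5873) = 0.6448·0.8385 = 0.5406 mg/L.

0.541 mg/L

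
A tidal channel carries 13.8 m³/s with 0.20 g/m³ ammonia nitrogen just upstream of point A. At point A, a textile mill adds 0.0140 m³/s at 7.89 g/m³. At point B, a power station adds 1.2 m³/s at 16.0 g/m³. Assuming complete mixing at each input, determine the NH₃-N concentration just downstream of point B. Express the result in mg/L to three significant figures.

After input A: C = (13.8·0.2 + 0.014·7.89) / 13.81 = 0.2078 mg/L.
After input B: C = (13.81·0.2078 + 1.2·16) / 15.01 = 1.47 mg/L.

1.47 mg/L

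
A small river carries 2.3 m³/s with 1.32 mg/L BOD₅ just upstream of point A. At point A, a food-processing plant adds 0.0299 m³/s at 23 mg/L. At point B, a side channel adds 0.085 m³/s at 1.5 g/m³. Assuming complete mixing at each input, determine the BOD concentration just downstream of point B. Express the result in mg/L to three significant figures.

1.59 mg/L

After input A: C = (2.3·1.32 + 0.0299·23) / 2.33 = 1.598 mg/L.
After input B: C = (2.33·1.598 + 0.085·1.5) / 2.415 = 1.595 mg/L.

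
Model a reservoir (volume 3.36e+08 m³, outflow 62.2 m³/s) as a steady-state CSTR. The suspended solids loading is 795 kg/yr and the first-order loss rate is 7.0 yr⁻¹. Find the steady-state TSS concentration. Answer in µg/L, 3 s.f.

0.184 µg/L

Outflow Q = 62.2 m³/s × 3.156e+07 s/yr = 1.963e+09 m³/yr.
Steady-state CSTR mass balance: W = Q·C + k·V·C, so C = W/(Q + kV).
Q + kV = 1.963e+09 + 7.0·3.36e+08 = 4.315e+09 m³/yr.
C = 795/4.315e+09 = 1.842e-07 kg/m³ = 0.0001842 mg/L = 0.1842 µg/L.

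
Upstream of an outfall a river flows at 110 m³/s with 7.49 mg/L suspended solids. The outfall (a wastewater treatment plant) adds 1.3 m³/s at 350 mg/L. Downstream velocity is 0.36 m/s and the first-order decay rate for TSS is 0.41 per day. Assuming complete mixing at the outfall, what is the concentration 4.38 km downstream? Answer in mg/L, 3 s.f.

10.8 mg/L

After complete mixing, C₀ = (1.3·350 + 110·7.49) / 111.3 = 11.49 mg/L.
Travel time t = 4380 m / 0.36 m/s = 1.217e+04 s = 0.1408 d.
C = 11.49·exp(−0.41·0.1408) = 11.49·0.9439 = 10.85 mg/L.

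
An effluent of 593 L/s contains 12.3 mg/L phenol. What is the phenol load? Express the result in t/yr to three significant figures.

593 L/s = 0.593 m³/s.
Mass flux = Q·C = 0.593 m³/s × 12.3 g/m³ = 7.294 g/s.
= 7.294 g/s × 31.56 = 230.2 t/yr.

230 t/yr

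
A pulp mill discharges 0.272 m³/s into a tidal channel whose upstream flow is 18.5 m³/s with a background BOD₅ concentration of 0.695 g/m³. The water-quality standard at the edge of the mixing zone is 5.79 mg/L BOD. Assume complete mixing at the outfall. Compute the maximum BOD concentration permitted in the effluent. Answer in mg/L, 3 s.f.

Mass balance: 5.79·18.77 = 0.272·Cₑ + 18.5·0.695.
Cₑ = (108.7 − 12.86) / 0.272 = 352.3 mg/L.

352 mg/L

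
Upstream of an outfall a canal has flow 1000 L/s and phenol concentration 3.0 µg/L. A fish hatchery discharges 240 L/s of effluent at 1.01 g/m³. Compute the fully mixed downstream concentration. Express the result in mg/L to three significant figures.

0.198 mg/L

240 L/s = 0.24 m³/s.
1000 L/s = 1 m³/s.
3.0 µg/L = 0.003 mg/L.
By mass balance at complete mixing, C = (0.24·1.01 + 1·0.003) / (0.24 + 1) = 0.2454/1.24 = 0.1979 mg/L.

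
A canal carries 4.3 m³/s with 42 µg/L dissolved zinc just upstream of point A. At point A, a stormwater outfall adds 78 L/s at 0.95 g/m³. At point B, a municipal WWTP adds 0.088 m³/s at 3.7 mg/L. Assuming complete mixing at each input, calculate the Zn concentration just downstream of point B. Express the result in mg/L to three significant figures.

0.130 mg/L

42 µg/L = 0.042 mg/L.
78 L/s = 0.078 m³/s.
After input A: C = (4.3·0.042 + 0.078·0.95) / 4.378 = 0.05818 mg/L.
After input B: C = (4.378·0.05818 + 0.088·3.7) / 4.466 = 0.1299 mg/L.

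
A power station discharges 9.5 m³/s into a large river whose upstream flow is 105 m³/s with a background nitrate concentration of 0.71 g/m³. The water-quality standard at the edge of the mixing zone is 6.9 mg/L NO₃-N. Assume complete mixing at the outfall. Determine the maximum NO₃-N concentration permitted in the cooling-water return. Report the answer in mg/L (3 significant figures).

75.3 mg/L

Mass balance: 6.9·114.5 = 9.5·Cₑ + 105·0.71.
Cₑ = (790.1 − 74.55) / 9.5 = 75.32 mg/L.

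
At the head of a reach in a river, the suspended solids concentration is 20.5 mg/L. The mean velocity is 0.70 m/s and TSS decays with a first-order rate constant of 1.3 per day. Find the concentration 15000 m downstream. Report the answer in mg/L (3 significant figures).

14.9 mg/L

Travel time t = 15000 m / 0.70 m/s = 1.5e+04/0.70 = 2.143e+04 s = 0.248 d.
First-order decay: C = 20.5·exp(−1.3·0.248) = 20.5·0.7244 = 14.85 mg/L.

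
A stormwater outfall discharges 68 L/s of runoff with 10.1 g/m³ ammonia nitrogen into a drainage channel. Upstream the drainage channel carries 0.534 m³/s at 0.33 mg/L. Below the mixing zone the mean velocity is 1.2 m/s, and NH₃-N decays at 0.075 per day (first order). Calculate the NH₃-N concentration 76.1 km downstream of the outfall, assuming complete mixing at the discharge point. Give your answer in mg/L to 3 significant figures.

1.36 mg/L

68 L/s = 0.068 m³/s.
After complete mixing, C₀ = (0.068·10.1 + 0.534·0.33) / 0.602 = 1.434 mg/L.
Travel time t = 7.61e+04 m / 1.2 m/s = 6.342e+04 s = 0.734 d.
C = 1.434·exp(−0.075·0.734) = 1.434·0.9464 = 1.357 mg/L.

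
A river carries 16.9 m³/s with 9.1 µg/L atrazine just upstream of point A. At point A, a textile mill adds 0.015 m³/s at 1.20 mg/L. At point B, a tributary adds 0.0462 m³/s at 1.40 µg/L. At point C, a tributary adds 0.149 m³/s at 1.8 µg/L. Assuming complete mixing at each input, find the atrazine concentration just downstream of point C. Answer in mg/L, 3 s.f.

9.1 µg/L = 0.0091 mg/L.
After input A: C = (16.9·0.0091 + 0.015·1.2) / 16.91 = 0.01016 mg/L.
1.40 µg/L = 0.0014 mg/L.
After input B: C = (16.91·0.01016 + 0.0462·0.0014) / 16.96 = 0.01013 mg/L.
1.8 µg/L = 0.0018 mg/L.
After input C: C = (16.96·0.01013 + 0.149·0.0018) / 17.11 = 0.01006 mg/L.

0.0101 mg/L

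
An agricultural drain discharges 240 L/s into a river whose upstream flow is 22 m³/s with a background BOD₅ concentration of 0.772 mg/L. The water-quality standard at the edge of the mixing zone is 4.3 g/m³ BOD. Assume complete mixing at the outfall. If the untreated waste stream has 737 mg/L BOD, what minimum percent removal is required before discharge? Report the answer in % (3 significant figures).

240 L/s = 0.24 m³/s.
Mass balance: 4.3·22.24 = 0.24·Cₑ + 22·0.772.
Cₑ = (95.63 − 16.98) / 0.24 = 327.7 mg/L.
Required removal = 1 − 327.7/737 = 55.54 %.

55.5 %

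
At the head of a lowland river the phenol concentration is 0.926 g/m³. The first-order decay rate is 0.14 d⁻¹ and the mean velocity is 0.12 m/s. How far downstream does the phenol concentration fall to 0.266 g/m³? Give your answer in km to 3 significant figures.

From C = C₀·e^(−kt), t = ln(C₀/C)/k = ln(0.926/0.266)/0.14 = 1.247/0.14 = 8.91 d.
Distance = v·t = 0.12 m/s × 7.698e+05 s = 9.238e+04 m = 92.38 km.

92.4 km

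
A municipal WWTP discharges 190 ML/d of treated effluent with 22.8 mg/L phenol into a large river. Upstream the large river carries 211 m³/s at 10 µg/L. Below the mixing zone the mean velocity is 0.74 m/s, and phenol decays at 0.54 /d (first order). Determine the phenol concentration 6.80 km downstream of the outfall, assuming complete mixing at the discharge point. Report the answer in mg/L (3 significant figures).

0.231 mg/L

190 ML/d = 2.199 m³/s.
10 µg/L = 0.01 mg/L.
After complete mixing, C₀ = (2.199·22.8 + 211·0.01) / 213.2 = 0.2451 mg/L.
Travel time t = 6800 m / 0.74 m/s = 9189 s = 0.1064 d.
C = 0.2451·exp(−0.54·0.1064) = 0.2451·0.9442 = 0.2314 mg/L.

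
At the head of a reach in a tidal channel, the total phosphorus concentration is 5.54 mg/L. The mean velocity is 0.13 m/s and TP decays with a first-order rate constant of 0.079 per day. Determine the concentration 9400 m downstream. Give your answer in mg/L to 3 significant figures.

Travel time t = 9400 m / 0.13 m/s = 9400/0.13 = 7.231e+04 s = 0.8369 d.
First-order decay: C = 5.54·exp(−0.079·0.8369) = 5.54·0.936 = 5.186 mg/L.

5.19 mg/L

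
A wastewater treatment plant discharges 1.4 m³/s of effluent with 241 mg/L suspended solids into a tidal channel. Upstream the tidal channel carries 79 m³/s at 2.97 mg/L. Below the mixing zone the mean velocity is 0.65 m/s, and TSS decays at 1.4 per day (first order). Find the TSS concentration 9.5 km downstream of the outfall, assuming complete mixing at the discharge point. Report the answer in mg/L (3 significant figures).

After complete mixing, C₀ = (1.4·241 + 79·2.97) / 80.4 = 7.115 mg/L.
Travel time t = 9500 m / 0.65 m/s = 1.462e+04 s = 0.1692 d.
C = 7.115·exp(−1.4·0.1692) = 7.115·0.7891 = 5.615 mg/L.

5.61 mg/L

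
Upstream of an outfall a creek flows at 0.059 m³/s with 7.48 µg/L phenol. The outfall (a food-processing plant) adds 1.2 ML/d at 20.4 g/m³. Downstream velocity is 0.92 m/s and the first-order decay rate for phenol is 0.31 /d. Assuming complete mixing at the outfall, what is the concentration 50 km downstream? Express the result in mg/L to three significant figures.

3.20 mg/L

1.2 ML/d = 0.01389 m³/s.
7.48 µg/L = 0.00748 mg/L.
After complete mixing, C₀ = (0.01389·20.4 + 0.059·0.00748) / 0.07289 = 3.893 mg/L.
Travel time t = 5e+04 m / 0.92 m/s = 5.435e+04 s = 0.629 d.
C = 3.893·exp(−0.31·0.629) = 3.893·0.8228 = 3.204 mg/L.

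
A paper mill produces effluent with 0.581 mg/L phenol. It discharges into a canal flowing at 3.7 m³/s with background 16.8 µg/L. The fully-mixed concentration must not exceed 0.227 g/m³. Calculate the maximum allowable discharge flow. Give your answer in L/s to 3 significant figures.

16.8 µg/L = 0.0168 mg/L.
Mass balance at complete mixing: C_std·(Q_w + Q_r) = Q_w·C_e + Q_r·C_b.
Rearranging, Q_w = Q_r·(C_std − C_b)/(C_e − C_std) = 3.7·(0.227 − 0.0168) / (0.581 − 0.227) = 2.197 m³/s.
= 2197 L/s.

2200 L/s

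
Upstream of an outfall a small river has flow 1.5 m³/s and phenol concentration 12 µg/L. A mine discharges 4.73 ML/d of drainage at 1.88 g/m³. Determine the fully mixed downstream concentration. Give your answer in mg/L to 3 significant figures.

4.73 ML/d = 0.05475 m³/s.
12 µg/L = 0.012 mg/L.
Conservation of mass across the mixing zone: C = (0.05475·1.88 + 1.5·0.012) / (0.05475 + 1.5) = 0.1209/1.555 = 0.07778 mg/L.

0.0778 mg/L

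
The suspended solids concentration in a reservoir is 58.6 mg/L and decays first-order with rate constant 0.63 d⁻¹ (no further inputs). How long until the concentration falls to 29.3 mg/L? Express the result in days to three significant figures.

t = ln(C₀/C)/k = ln(58.6/29.3)/0.63 = 0.6931/0.63 = 1.1 d.

1.10 d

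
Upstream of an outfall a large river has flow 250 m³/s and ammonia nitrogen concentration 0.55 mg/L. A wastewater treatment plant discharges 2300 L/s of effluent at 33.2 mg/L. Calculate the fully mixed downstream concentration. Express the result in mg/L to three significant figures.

2300 L/s = 2.3 m³/s.
By mass balance at complete mixing, C = (2.3·33.2 + 250·0.55) / (2.3 + 250) = 213.9/252.3 = 0.8476 mg/L.

0.848 mg/L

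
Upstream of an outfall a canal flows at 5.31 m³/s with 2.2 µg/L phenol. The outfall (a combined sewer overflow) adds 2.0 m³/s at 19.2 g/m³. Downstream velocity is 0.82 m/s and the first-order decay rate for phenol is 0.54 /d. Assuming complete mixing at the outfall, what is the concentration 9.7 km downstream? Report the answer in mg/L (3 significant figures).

4.88 mg/L

2.2 µg/L = 0.0022 mg/L.
After complete mixing, C₀ = (2·19.2 + 5.31·0.0022) / 7.31 = 5.255 mg/L.
Travel time t = 9700 m / 0.82 m/s = 1.183e+04 s = 0.1369 d.
C = 5.255·exp(−0.54·0.1369) = 5.255·0.9287 = 4.88 mg/L.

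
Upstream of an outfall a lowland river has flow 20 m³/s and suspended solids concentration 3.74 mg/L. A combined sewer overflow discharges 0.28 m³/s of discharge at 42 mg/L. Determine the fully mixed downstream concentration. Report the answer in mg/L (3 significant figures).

4.27 mg/L

By mass balance at complete mixing, C = (0.28·42 + 20·3.74) / (0.28 + 20) = 86.56/20.28 = 4.268 mg/L.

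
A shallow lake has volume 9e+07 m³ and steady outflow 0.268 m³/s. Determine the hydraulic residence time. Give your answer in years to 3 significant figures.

10.6 yr

Q = 0.268 m³/s × 3.156e+07 s/yr = 8.457e+06 m³/yr.
Hydraulic residence time τ = V/Q = 9e+07/8.457e+06 = 10.64 yr.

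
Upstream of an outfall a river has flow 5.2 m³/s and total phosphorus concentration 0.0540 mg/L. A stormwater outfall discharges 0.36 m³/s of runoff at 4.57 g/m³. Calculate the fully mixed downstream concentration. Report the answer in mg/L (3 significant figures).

0.346 mg/L

By mass balance at complete mixing, C = (0.36·4.57 + 5.2·0.054) / (0.36 + 5.2) = 1.926/5.56 = 0.3464 mg/L.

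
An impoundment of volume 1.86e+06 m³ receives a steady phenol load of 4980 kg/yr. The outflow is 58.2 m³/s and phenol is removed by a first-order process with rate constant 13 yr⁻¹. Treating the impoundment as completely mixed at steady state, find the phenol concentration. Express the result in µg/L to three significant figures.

Outflow Q = 58.2 m³/s × 3.156e+07 s/yr = 1.837e+09 m³/yr.
Steady-state CSTR mass balance: W = Q·C + k·V·C, so C = W/(Q + kV).
Q + kV = 1.837e+09 + 13·1.86e+06 = 1.861e+09 m³/yr.
C = 4980/1.861e+09 = 2.676e-06 kg/m³ = 0.002676 mg/L = 2.676 µg/L.

2.68 µg/L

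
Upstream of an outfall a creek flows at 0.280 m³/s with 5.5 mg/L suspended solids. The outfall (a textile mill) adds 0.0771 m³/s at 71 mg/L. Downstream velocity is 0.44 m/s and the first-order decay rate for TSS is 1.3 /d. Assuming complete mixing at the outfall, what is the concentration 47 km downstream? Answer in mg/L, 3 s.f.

3.94 mg/L

After complete mixing, C₀ = (0.0771·71 + 0.28·5.5) / 0.3571 = 19.64 mg/L.
Travel time t = 4.7e+04 m / 0.44 m/s = 1.068e+05 s = 1.236 d.
C = 19.64·exp(−1.3·1.236) = 19.64·0.2004 = 3.937 mg/L.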